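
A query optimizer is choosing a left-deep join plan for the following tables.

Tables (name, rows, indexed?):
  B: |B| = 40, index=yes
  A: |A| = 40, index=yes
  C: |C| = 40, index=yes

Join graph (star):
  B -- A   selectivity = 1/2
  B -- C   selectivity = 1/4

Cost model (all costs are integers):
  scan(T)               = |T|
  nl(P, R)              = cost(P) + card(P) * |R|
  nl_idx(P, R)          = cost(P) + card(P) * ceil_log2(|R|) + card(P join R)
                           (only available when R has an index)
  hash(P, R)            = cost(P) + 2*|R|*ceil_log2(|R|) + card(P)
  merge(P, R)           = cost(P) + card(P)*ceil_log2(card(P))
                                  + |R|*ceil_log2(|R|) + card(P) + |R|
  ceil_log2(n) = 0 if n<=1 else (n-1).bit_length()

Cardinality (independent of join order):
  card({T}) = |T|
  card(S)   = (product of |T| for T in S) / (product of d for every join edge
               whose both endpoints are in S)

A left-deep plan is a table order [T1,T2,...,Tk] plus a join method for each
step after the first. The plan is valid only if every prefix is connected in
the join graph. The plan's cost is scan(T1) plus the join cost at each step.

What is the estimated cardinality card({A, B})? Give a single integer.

Tables in S: A(40), B(40)
Edges inside S: B-A(d=2)
numerator = 40 * 40 = 1600
denominator = 2 = 2
card(S) = 1600 / 2 = 800

800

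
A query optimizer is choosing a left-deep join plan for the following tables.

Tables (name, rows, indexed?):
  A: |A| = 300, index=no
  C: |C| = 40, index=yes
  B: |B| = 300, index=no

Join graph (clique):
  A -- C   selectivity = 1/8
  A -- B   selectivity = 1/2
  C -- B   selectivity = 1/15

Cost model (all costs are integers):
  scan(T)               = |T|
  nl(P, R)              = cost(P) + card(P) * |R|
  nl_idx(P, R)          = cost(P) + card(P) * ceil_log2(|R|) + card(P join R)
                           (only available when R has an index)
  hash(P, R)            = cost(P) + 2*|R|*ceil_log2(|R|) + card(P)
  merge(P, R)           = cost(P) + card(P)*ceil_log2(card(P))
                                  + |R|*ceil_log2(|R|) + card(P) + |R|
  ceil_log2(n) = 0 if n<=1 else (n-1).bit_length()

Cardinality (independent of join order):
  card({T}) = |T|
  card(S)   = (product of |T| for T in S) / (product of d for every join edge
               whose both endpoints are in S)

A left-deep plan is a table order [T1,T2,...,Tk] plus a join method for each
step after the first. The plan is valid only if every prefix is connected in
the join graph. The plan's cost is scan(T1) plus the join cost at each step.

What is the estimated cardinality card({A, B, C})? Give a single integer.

15000

Tables in S: A(300), B(300), C(40)
Edges inside S: A-C(d=8), A-B(d=2), C-B(d=15)
numerator = 300 * 300 * 40 = 3600000
denominator = 8 * 2 * 15 = 240
card(S) = 3600000 / 240 = 15000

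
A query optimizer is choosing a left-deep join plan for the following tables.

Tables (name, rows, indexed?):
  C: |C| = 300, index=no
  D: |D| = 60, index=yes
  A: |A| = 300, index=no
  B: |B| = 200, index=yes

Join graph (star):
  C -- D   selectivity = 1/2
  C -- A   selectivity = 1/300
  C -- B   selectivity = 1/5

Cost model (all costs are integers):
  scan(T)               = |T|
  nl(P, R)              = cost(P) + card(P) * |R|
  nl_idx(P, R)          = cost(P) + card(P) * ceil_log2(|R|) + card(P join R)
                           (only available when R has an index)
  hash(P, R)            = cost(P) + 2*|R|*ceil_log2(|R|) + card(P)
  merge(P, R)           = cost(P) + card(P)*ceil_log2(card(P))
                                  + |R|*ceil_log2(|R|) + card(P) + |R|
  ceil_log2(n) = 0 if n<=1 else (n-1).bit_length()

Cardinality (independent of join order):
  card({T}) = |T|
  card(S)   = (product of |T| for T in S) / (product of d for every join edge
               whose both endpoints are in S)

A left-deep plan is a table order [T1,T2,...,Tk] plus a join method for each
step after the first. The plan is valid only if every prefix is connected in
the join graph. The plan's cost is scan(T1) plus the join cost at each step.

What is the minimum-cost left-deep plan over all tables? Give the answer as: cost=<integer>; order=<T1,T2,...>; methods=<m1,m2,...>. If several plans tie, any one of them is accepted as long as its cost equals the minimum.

Selinger DP (subsets sized 1..n):
  {C}: scan cost=300, card=300
  {D}: scan cost=60, card=60
  {A}: scan cost=300, card=300
  {B}: scan cost=200, card=200
  {CD}: card=9000; try (D,hash)→1320, (C,merge)→3480, (D,merge)→3720, (C,hash)→5520, (D,nl_idx)→11100, (C,nl)→18060 …(+1); best=1320 via (D,hash)
  {AC}: card=300; try (C,hash)→6000, (A,hash)→6000, (C,merge)→6300, (A,merge)→6300, (C,nl)→90300, (A,nl)→90300; best=6000 via (C,hash)
  {BC}: card=12000; try (B,hash)→3800, (C,merge)→5000, (B,merge)→5100, (C,hash)→5800, (B,nl_idx)→14700, (C,nl)→60200 …(+1); best=3800 via (B,hash)
  {ACD}: card=9000; try (D,hash)→7020, (D,merge)→9420, (A,hash)→15720, (D,nl_idx)→16800, (D,nl)→24000, (A,merge)→139320 …(+1); best=7020 via (D,hash)
  {BCD}: card=360000; try (B,hash)→13520, (D,hash)→16520, (B,merge)→138120, (D,merge)→184220, (B,nl_idx)→433320, (D,nl_idx)→435800 …(+2); best=13520 via (B,hash)
  {ABC}: card=12000; try (B,hash)→9500, (B,merge)→10800, (B,nl_idx)→20400, (A,hash)→21200, (B,nl)→66000, (A,merge)→186800 …(+1); best=9500 via (B,hash)
  {ABCD}: card=360000; try (B,hash)→19220, (D,hash)→22220, (B,merge)→143820, (D,merge)→189920, (A,hash)→378920, (B,nl_idx)→439020 …(+5); best=19220 via (B,hash)

cost=19220; order=A,C,D,B; methods=hash,hash,hash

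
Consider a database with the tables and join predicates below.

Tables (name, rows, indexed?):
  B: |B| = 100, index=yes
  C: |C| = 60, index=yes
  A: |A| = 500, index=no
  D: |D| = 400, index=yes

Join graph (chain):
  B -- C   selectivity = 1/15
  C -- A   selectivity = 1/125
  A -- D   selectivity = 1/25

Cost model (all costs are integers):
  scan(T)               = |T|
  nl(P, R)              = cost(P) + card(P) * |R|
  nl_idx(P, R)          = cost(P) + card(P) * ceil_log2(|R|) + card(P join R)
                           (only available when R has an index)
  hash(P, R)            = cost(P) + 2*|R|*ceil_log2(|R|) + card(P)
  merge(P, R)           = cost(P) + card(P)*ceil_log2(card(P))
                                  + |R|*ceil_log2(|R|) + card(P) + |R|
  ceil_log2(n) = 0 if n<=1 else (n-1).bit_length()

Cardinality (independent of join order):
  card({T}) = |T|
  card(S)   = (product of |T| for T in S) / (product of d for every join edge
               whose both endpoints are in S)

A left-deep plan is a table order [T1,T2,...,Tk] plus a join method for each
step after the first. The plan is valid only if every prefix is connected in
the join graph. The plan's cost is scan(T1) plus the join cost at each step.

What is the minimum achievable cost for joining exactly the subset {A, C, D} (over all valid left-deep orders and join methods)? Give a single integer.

Selinger DP over subsets of {A,C,D}:
  {C}: scan cost=60, card=60
  {A}: scan cost=500, card=500
  {D}: scan cost=400, card=400
  {AC}: card=240; try (C,hash)→1720, (C,nl_idx)→3740, (A,merge)→5480, (C,merge)→5920, (A,hash)→9120, (A,nl)→30060 …(+1); best=1720 via (C,hash)
  {AD}: card=8000; try (D,hash)→8200, (A,merge)→9400, (D,merge)→9500, (A,hash)→9800, (D,nl_idx)→13000, (A,nl)→200400 …(+1); best=8200 via (D,hash)
  {ACD}: card=3840; try (D,nl_idx)→7720, (D,merge)→7880, (D,hash)→9160, (C,hash)→16920, (C,nl_idx)→60040, (D,nl)→97720 …(+2); best=7720 via (D,nl_idx)

7720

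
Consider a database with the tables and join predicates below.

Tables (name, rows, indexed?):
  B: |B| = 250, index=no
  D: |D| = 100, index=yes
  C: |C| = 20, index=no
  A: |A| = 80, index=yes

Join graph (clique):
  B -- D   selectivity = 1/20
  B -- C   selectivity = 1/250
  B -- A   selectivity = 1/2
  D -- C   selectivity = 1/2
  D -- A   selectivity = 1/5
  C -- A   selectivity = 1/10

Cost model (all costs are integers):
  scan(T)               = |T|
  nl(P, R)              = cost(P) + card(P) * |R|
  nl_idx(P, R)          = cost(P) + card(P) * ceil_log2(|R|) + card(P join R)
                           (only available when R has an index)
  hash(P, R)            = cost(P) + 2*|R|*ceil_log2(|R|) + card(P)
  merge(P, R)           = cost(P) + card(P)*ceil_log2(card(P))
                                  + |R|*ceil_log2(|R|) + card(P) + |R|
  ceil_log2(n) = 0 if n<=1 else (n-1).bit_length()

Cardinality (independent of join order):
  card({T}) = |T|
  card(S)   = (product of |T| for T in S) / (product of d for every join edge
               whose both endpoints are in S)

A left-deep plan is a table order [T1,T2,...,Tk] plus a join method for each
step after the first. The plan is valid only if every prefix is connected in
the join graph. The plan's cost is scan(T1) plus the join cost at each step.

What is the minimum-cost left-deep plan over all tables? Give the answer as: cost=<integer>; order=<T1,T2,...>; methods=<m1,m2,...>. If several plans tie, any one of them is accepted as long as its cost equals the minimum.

Selinger DP (subsets sized 1..n):
  {B}: scan cost=250, card=250
  {D}: scan cost=100, card=100
  {C}: scan cost=20, card=20
  {A}: scan cost=80, card=80
  {BD}: card=1250; try (D,hash)→1900, (B,merge)→3150, (D,nl_idx)→3250, (D,merge)→3300, (B,hash)→4200, (B,nl)→25100 …(+1); best=1900 via (D,hash)
  {BC}: card=20; try (C,hash)→700, (B,merge)→2390, (C,merge)→2620, (B,hash)→4040, (B,nl)→5020, (C,nl)→5250; best=700 via (C,hash)
  {AB}: card=10000; try (A,hash)→1620, (B,merge)→2970, (A,merge)→3140, (B,hash)→4160, (A,nl_idx)→12000, (B,nl)→20080 …(+1); best=1620 via (A,hash)
  {CD}: card=1000; try (C,hash)→400, (D,merge)→940, (C,merge)→1020, (D,nl_idx)→1160, (D,hash)→1440, (D,nl)→2020 …(+1); best=400 via (C,hash)
  {AD}: card=1600; try (A,hash)→1320, (D,merge)→1520, (A,merge)→1540, (D,hash)→1560, (D,nl_idx)→2240, (A,nl_idx)→2400 …(+2); best=1320 via (A,hash)
  {AC}: card=160; try (A,nl_idx)→320, (C,hash)→360, (A,merge)→780, (C,merge)→840, (A,hash)→1160, (A,nl)→1620 …(+1); best=320 via (A,nl_idx)
  {BCD}: card=50; try (D,nl_idx)→890, (D,merge)→1620, (D,hash)→2120, (D,nl)→2700, (C,hash)→3350, (B,hash)→5400 …(+4); best=890 via (D,nl_idx)
  {ABD}: card=10000; try (A,hash)→4270, (B,hash)→6920, (D,hash)→13020, (A,merge)→17540, (A,nl_idx)→20650, (B,merge)→22770 …(+5); best=4270 via (A,hash)
  {ABC}: card=80; try (A,nl_idx)→920, (A,merge)→1460, (A,hash)→1840, (A,nl)→2300, (B,merge)→4010, (B,hash)→4480 …(+4); best=920 via (A,nl_idx)
  {ACD}: card=1600; try (D,hash)→1880, (A,hash)→2520, (D,merge)→2560, (D,nl_idx)→3040, (C,hash)→3120, (A,nl_idx)→9000 …(+5); best=1880 via (D,hash)
  {ABCD}: card=40; try (A,nl_idx)→1280, (D,nl_idx)→1520, (A,merge)→1880, (A,hash)→2060, (D,merge)→2360, (D,hash)→2400 …(+8); best=1280 via (A,nl_idx)

cost=1280; order=B,C,D,A; methods=hash,nl_idx,nl_idx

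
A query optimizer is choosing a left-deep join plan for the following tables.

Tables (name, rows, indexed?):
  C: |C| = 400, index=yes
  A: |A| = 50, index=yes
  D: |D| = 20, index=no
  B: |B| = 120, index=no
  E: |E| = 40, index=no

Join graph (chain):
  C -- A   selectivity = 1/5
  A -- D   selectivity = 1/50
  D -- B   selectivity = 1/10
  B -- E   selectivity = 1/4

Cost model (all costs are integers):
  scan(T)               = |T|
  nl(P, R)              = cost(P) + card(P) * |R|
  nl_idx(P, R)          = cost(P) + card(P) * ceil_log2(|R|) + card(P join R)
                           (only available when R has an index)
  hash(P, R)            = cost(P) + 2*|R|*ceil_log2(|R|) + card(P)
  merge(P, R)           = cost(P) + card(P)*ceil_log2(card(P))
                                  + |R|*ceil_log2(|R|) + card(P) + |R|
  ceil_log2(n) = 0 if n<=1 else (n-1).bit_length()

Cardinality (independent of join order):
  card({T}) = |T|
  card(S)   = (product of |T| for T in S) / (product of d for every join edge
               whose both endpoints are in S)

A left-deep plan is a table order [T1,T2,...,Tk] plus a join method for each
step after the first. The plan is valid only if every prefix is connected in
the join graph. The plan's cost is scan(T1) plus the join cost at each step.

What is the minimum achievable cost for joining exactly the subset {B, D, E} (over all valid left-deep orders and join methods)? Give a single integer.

Selinger DP over subsets of {B,D,E}:
  {D}: scan cost=20, card=20
  {B}: scan cost=120, card=120
  {E}: scan cost=40, card=40
  {BD}: card=240; try (D,hash)→440, (B,merge)→1100, (D,merge)→1200, (B,hash)→1720, (B,nl)→2420, (D,nl)→2520; best=440 via (D,hash)
  {BE}: card=1200; try (E,hash)→720, (B,merge)→1280, (E,merge)→1360, (B,hash)→1760, (B,nl)→4840, (E,nl)→4920; best=720 via (E,hash)
  {BDE}: card=2400; try (E,hash)→1160, (D,hash)→2120, (E,merge)→2880, (E,nl)→10040, (D,merge)→15240, (D,nl)→24720; best=1160 via (E,hash)

1160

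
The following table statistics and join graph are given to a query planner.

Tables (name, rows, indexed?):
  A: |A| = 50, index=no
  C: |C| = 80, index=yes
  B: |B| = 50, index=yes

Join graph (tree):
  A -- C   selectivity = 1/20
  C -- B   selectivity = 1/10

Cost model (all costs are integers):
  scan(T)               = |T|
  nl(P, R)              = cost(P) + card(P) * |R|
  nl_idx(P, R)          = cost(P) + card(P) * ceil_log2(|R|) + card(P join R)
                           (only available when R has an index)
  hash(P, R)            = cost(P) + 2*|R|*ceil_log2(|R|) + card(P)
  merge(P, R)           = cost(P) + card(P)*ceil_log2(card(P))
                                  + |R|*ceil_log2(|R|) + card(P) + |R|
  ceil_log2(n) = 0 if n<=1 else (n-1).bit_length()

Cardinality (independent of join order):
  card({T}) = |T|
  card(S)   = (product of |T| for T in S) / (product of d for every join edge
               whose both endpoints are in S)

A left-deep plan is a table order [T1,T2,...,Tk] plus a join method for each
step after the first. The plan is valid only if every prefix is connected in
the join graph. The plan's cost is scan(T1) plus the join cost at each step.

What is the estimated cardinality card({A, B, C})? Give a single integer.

Tables in S: A(50), B(50), C(80)
Edges inside S: A-C(d=20), C-B(d=10)
numerator = 50 * 50 * 80 = 200000
denominator = 20 * 10 = 200
card(S) = 200000 / 200 = 1000

1000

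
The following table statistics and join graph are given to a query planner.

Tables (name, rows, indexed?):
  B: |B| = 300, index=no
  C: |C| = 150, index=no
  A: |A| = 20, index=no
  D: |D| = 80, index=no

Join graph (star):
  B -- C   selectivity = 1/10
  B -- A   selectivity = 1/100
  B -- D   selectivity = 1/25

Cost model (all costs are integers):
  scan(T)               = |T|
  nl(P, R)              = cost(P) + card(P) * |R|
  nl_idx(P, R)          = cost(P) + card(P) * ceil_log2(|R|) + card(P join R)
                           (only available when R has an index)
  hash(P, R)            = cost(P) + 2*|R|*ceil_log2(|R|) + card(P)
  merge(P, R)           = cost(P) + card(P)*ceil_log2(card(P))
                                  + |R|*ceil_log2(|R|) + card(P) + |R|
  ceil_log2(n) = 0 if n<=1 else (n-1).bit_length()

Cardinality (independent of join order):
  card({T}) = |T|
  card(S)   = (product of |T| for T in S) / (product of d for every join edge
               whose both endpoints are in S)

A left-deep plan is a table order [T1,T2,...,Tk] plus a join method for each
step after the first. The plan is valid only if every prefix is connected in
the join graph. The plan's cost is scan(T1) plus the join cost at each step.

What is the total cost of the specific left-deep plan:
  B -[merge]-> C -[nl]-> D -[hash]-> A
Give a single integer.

step 1: scan B: cost=300, card=300
step 2: join C via merge
    card(P join C) = 300*150/(10) = 4500
    cost = 300 + 300*9 + 150*8 + 300 + 150 = 4650
step 3: join D via nl
    card(P join D) = 4500*80/(25) = 14400
    cost = 4650 + 4500*80 = 364650
step 4: join A via hash
    card(P join A) = 14400*20/(100) = 2880
    cost = 364650 + 2*20*5 + 14400 = 379250

379250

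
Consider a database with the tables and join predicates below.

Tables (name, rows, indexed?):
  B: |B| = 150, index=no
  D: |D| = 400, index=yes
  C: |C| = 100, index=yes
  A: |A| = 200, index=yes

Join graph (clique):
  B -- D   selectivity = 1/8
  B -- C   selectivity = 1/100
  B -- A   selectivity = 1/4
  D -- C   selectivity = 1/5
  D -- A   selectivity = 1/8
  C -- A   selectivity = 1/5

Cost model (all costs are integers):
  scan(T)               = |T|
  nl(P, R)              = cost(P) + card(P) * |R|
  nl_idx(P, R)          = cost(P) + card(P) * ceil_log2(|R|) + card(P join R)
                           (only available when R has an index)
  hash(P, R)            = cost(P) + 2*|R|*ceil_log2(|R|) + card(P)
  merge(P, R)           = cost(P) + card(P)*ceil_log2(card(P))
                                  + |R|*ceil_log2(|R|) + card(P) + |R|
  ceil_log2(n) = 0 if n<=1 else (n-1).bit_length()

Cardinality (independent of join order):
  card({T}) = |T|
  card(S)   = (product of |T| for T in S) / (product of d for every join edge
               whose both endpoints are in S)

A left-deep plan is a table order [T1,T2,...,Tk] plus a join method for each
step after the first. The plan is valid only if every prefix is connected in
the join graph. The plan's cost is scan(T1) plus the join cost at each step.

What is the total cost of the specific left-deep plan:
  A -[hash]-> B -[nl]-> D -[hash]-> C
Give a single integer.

step 1: scan A: cost=200, card=200
step 2: join B via hash
    card(P join B) = 200*150/(4) = 7500
    cost = 200 + 2*150*8 + 200 = 2800
step 3: join D via nl
    card(P join D) = 7500*400/(8*8) = 46875
    cost = 2800 + 7500*400 = 3002800
step 4: join C via hash
    card(P join C) = 46875*100/(100*5*5) = 1875
    cost = 3002800 + 2*100*7 + 46875 = 3051075

3051075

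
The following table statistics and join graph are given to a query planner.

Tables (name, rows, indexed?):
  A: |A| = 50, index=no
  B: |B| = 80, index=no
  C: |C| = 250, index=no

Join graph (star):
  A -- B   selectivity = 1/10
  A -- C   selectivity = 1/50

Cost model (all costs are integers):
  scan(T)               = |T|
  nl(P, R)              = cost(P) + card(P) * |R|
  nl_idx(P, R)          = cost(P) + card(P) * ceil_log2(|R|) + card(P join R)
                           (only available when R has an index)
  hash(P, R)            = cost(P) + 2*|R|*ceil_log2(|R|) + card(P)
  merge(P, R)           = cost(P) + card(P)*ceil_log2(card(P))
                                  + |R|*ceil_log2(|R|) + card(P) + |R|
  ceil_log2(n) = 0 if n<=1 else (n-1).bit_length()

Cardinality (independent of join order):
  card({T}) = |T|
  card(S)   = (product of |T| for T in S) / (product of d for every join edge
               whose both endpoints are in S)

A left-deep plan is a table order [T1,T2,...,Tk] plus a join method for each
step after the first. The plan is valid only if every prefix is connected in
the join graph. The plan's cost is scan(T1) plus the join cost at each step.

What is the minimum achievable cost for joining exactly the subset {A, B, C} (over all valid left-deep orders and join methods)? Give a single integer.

Selinger DP over subsets of {A,B,C}:
  {A}: scan cost=50, card=50
  {B}: scan cost=80, card=80
  {C}: scan cost=250, card=250
  {AB}: card=400; try (A,hash)→760, (B,merge)→1040, (A,merge)→1070, (B,hash)→1220, (B,nl)→4050, (A,nl)→4080; best=760 via (A,hash)
  {AC}: card=250; try (A,hash)→1100, (C,merge)→2650, (A,merge)→2850, (C,hash)→4100, (C,nl)→12550, (A,nl)→12750; best=1100 via (A,hash)
  {ABC}: card=2000; try (B,hash)→2470, (B,merge)→3990, (C,hash)→5160, (C,merge)→7010, (B,nl)→21100, (C,nl)→100760; best=2470 via (B,hash)

2470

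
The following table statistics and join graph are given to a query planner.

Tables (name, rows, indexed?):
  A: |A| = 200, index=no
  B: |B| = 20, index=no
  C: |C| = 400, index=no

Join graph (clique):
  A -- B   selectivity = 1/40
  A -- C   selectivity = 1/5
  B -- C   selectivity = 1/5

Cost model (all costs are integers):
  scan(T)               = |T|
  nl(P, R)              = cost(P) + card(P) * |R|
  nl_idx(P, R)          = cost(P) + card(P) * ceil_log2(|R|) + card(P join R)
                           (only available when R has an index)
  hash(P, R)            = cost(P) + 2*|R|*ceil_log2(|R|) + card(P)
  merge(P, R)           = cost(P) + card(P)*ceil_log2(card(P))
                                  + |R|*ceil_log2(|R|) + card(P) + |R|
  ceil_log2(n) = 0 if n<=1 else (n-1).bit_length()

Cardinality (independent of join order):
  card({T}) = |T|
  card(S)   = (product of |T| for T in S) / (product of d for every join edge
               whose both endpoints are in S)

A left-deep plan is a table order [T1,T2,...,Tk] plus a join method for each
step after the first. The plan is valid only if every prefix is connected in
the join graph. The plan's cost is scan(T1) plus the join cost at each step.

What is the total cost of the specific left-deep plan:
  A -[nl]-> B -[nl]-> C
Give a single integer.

44200

step 1: scan A: cost=200, card=200
step 2: join B via nl
    card(P join B) = 200*20/(40) = 100
    cost = 200 + 200*20 = 4200
step 3: join C via nl
    card(P join C) = 100*400/(5*5) = 1600
    cost = 4200 + 100*400 = 44200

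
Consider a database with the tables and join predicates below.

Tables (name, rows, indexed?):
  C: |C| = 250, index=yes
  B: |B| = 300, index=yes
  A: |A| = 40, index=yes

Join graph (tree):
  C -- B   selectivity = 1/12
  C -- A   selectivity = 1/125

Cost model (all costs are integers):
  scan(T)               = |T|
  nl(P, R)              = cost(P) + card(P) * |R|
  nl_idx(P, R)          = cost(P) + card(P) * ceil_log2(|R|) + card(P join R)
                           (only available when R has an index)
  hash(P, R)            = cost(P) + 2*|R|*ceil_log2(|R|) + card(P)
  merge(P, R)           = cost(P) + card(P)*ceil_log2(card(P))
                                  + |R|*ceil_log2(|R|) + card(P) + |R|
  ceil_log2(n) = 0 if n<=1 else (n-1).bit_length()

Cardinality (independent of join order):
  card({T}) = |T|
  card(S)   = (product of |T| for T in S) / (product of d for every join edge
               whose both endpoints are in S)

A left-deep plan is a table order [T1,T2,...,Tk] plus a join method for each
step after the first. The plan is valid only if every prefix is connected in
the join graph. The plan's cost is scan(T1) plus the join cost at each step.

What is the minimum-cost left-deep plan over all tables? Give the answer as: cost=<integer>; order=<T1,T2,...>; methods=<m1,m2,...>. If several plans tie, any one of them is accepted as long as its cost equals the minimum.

Selinger DP (subsets sized 1..n):
  {C}: scan cost=250, card=250
  {B}: scan cost=300, card=300
  {A}: scan cost=40, card=40
  {BC}: card=6250; try (C,hash)→4600, (B,merge)→5500, (C,merge)→5550, (B,hash)→5900, (B,nl_idx)→8750, (C,nl_idx)→8950 …(+2); best=4600 via (C,hash)
  {AC}: card=80; try (C,nl_idx)→440, (A,hash)→980, (A,nl_idx)→1830, (C,merge)→2570, (A,merge)→2780, (C,hash)→4080 …(+2); best=440 via (C,nl_idx)
  {ABC}: card=2000; try (B,nl_idx)→3160, (B,merge)→4080, (B,hash)→5920, (A,hash)→11330, (B,nl)→24440, (A,nl_idx)→44100 …(+2); best=3160 via (B,nl_idx)

cost=3160; order=A,C,B; methods=nl_idx,nl_idx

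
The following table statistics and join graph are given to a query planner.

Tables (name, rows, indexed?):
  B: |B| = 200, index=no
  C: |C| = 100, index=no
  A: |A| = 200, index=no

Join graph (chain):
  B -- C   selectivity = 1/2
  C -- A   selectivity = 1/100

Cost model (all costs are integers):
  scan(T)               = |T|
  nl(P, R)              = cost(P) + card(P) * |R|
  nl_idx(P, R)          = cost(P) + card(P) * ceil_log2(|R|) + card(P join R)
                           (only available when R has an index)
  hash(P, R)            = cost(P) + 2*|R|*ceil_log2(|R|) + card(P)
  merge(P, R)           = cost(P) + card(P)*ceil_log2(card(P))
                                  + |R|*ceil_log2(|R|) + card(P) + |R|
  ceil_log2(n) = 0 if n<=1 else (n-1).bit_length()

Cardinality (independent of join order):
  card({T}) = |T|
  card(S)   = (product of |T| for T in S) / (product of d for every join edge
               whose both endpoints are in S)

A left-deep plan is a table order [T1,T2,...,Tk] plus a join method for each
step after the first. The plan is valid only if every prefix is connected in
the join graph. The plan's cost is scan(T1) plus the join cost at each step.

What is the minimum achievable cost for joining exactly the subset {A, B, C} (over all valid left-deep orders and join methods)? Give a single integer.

5200

Selinger DP over subsets of {A,B,C}:
  {B}: scan cost=200, card=200
  {C}: scan cost=100, card=100
  {A}: scan cost=200, card=200
  {BC}: card=10000; try (C,hash)→1800, (B,merge)→2700, (C,merge)→2800, (B,hash)→3400, (B,nl)→20100, (C,nl)→20200; best=1800 via (C,hash)
  {AC}: card=200; try (C,hash)→1800, (A,merge)→2700, (C,merge)→2800, (A,hash)→3400, (A,nl)→20100, (C,nl)→20200; best=1800 via (C,hash)
  {ABC}: card=20000; try (B,hash)→5200, (B,merge)→5400, (A,hash)→15000, (B,nl)→41800, (A,merge)→153600, (A,nl)→2001800; best=5200 via (B,hash)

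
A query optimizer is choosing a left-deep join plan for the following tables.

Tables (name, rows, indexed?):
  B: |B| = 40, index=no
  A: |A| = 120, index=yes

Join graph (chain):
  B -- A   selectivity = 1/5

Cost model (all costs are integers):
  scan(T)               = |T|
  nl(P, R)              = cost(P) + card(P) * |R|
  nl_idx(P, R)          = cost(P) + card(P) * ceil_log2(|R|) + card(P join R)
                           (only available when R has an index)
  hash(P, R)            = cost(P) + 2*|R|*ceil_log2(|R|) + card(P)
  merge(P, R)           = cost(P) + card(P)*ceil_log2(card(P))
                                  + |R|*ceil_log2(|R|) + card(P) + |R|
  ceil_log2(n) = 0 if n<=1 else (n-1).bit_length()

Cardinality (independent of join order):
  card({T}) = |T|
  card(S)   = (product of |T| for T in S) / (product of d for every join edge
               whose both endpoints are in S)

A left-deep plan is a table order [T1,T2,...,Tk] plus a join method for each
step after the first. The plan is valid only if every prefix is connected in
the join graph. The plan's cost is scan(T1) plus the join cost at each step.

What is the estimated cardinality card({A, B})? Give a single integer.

960

Tables in S: A(120), B(40)
Edges inside S: B-A(d=5)
numerator = 120 * 40 = 4800
denominator = 5 = 5
card(S) = 4800 / 5 = 960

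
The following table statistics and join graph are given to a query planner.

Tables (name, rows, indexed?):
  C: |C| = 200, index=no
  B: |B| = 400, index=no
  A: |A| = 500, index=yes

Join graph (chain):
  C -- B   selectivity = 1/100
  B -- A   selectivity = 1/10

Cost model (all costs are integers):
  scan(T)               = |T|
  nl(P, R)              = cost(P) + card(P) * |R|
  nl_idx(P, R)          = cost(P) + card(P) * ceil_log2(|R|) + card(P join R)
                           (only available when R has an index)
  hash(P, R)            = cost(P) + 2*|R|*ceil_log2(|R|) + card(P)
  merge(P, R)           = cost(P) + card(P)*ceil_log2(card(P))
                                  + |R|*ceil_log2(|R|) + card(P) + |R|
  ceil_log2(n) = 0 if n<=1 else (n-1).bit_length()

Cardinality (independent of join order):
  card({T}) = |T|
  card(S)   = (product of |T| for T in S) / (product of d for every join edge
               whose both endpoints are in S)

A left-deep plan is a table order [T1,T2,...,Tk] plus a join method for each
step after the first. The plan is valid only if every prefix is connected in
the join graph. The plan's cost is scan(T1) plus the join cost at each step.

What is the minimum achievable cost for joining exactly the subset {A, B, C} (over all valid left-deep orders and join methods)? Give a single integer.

13800

Selinger DP over subsets of {A,B,C}:
  {C}: scan cost=200, card=200
  {B}: scan cost=400, card=400
  {A}: scan cost=500, card=500
  {BC}: card=800; try (C,hash)→4000, (B,merge)→6000, (C,merge)→6200, (B,hash)→7600, (B,nl)→80200, (C,nl)→80400; best=4000 via (C,hash)
  {AB}: card=20000; try (B,hash)→8200, (A,merge)→9400, (B,merge)→9500, (A,hash)→9800, (A,nl_idx)→24000, (A,nl)→200400 …(+1); best=8200 via (B,hash)
  {ABC}: card=40000; try (A,hash)→13800, (A,merge)→17800, (C,hash)→31400, (A,nl_idx)→51200, (C,merge)→330000, (A,nl)→404000 …(+1); best=13800 via (A,hash)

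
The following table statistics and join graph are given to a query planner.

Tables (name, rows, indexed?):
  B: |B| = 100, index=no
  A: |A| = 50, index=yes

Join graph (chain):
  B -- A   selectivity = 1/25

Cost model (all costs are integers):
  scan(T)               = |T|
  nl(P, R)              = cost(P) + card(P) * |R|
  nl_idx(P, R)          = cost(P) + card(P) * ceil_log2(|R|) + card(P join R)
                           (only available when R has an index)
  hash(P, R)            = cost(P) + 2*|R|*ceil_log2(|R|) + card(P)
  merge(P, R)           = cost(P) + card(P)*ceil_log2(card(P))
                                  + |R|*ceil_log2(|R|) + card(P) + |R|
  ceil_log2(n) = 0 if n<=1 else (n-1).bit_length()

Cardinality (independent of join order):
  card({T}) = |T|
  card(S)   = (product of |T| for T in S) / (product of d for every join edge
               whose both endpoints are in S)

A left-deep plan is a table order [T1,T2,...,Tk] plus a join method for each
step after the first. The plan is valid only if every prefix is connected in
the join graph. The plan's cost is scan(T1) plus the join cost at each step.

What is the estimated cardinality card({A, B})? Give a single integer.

Tables in S: A(50), B(100)
Edges inside S: B-A(d=25)
numerator = 50 * 100 = 5000
denominator = 25 = 25
card(S) = 5000 / 25 = 200

200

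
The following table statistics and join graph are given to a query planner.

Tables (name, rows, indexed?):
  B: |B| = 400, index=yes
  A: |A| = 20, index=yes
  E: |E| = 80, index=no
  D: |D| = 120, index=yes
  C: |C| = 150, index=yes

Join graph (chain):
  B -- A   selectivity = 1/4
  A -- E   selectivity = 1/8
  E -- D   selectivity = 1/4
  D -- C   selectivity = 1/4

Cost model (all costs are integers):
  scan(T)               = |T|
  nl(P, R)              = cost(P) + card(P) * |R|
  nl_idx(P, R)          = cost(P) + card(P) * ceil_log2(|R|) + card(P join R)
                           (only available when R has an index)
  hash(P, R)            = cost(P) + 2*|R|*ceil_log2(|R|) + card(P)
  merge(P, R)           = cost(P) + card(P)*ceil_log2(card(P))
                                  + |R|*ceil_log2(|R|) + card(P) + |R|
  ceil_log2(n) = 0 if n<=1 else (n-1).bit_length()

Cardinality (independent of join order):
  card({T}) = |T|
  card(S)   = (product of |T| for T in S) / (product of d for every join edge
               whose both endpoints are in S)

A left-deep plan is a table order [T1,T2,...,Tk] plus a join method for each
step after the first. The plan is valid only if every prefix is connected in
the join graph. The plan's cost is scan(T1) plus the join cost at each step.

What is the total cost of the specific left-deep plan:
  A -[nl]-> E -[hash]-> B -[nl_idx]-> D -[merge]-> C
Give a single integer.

13350370

step 1: scan A: cost=20, card=20
step 2: join E via nl
    card(P join E) = 20*80/(8) = 200
    cost = 20 + 20*80 = 1620
step 3: join B via hash
    card(P join B) = 200*400/(4) = 20000
    cost = 1620 + 2*400*9 + 200 = 9020
step 4: join D via nl_idx
    card(P join D) = 20000*120/(4) = 600000
    cost = 9020 + 20000*7 + 600000 = 749020
step 5: join C via merge
    card(P join C) = 600000*150/(4) = 22500000
    cost = 749020 + 600000*20 + 150*8 + 600000 + 150 = 13350370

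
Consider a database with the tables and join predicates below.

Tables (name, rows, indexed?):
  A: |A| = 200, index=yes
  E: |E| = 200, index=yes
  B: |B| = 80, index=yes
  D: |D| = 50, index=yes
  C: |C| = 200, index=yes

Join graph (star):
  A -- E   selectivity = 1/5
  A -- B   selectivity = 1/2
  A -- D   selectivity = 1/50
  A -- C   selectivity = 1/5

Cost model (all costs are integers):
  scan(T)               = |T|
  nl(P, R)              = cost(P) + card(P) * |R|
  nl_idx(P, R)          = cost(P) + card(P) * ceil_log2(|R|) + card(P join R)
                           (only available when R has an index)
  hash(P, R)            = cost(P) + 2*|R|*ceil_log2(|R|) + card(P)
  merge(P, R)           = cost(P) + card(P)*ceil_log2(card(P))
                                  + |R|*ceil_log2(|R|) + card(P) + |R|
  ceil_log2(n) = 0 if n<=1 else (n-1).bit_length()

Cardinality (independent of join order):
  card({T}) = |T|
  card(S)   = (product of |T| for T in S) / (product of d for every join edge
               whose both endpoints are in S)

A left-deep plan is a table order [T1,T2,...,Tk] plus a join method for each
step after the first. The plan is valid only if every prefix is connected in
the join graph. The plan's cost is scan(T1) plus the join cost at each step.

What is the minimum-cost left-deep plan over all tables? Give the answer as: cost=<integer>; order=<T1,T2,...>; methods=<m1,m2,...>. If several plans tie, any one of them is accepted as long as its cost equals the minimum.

Selinger DP (subsets sized 1..n):
  {A}: scan cost=200, card=200
  {E}: scan cost=200, card=200
  {B}: scan cost=80, card=80
  {D}: scan cost=50, card=50
  {C}: scan cost=200, card=200
  {AE}: card=8000; try (E,hash)→3600, (A,hash)→3600, (E,merge)→3800, (A,merge)→3800, (E,nl_idx)→9800, (A,nl_idx)→9800 …(+2); best=3600 via (E,hash)
  {AB}: card=8000; try (B,hash)→1520, (A,merge)→2520, (B,merge)→2640, (A,hash)→3360, (A,nl_idx)→8720, (B,nl_idx)→9600 …(+2); best=1520 via (B,hash)
  {AD}: card=200; try (A,nl_idx)→650, (D,hash)→1000, (D,nl_idx)→1600, (A,merge)→2200, (D,merge)→2350, (A,hash)→3300 …(+2); best=650 via (A,nl_idx)
  {AC}: card=8000; try (C,hash)→3600, (A,hash)→3600, (C,merge)→3800, (A,merge)→3800, (C,nl_idx)→9800, (A,nl_idx)→9800 …(+2); best=3600 via (C,hash)
  {ABE}: card=320000; try (E,hash)→12720, (B,hash)→12720, (E,merge)→115320, (B,merge)→116240, (B,nl_idx)→379600, (E,nl_idx)→385520 …(+2); best=12720 via (E,hash)
  {ADE}: card=8000; try (E,hash)→4050, (E,merge)→4250, (E,nl_idx)→10250, (D,hash)→12200, (E,nl)→40650, (D,nl_idx)→59600 …(+2); best=4050 via (E,hash)
  {ACE}: card=320000; try (E,hash)→14800, (C,hash)→14800, (E,merge)→117400, (C,merge)→117400, (E,nl_idx)→387600, (C,nl_idx)→387600 …(+2); best=14800 via (E,hash)
  {ABD}: card=8000; try (B,hash)→1970, (B,merge)→3090, (B,nl_idx)→10050, (D,hash)→10120, (B,nl)→16650, (D,nl_idx)→57520 …(+2); best=1970 via (B,hash)
  {ABC}: card=320000; try (C,hash)→12720, (B,hash)→12720, (C,merge)→115320, (B,merge)→116240, (B,nl_idx)→379600, (C,nl_idx)→385520 …(+2); best=12720 via (C,hash)
  {ACD}: card=8000; try (C,hash)→4050, (C,merge)→4250, (C,nl_idx)→10250, (D,hash)→12200, (C,nl)→40650, (D,nl_idx)→59600 …(+2); best=4050 via (C,hash)
  {ABDE}: card=320000; try (E,hash)→13170, (B,hash)→13170, (E,merge)→115770, (B,merge)→116690, (D,hash)→333320, (B,nl_idx)→380050 …(+6); best=13170 via (E,hash)
  {ABCE}: card=12800000; try (E,hash)→335920, (C,hash)→335920, (B,hash)→335920, (E,merge)→6414520, (C,merge)→6414520, (B,merge)→6415440 …(+6); best=335920 via (E,hash)
  {ACDE}: card=320000; try (E,hash)→15250, (C,hash)→15250, (E,merge)→117850, (C,merge)→117850, (D,hash)→335400, (E,nl_idx)→388050 …(+6); best=15250 via (E,hash)
  {ABCD}: card=320000; try (C,hash)→13170, (B,hash)→13170, (C,merge)→115770, (B,merge)→116690, (D,hash)→333320, (B,nl_idx)→380050 …(+6); best=13170 via (C,hash)
  {ABCDE}: card=12800000; try (E,hash)→336370, (C,hash)→336370, (B,hash)→336370, (E,merge)→6414970, (C,merge)→6414970, (B,merge)→6415890 …(+10); best=336370 via (E,hash)

cost=336370; order=D,A,B,C,E; methods=nl_idx,hash,hash,hash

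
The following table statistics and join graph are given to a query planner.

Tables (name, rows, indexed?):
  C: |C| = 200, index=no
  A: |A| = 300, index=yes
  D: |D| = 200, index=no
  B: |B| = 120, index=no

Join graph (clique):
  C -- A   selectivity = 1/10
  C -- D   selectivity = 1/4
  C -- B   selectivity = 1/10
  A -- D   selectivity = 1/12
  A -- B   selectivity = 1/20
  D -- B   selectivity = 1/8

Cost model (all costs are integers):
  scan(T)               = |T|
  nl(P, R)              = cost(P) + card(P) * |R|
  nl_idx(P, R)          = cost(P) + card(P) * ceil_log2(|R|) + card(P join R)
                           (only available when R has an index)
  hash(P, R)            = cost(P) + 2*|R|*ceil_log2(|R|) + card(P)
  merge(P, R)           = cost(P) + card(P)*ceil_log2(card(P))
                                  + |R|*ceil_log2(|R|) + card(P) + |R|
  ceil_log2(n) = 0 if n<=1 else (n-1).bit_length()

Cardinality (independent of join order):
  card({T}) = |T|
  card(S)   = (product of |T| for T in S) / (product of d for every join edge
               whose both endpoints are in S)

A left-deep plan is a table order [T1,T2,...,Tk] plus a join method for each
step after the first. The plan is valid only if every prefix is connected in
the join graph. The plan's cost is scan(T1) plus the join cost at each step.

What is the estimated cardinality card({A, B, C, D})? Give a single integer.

1875

Tables in S: A(300), B(120), C(200), D(200)
Edges inside S: C-A(d=10), C-D(d=4), C-B(d=10), A-D(d=12), A-B(d=20), D-B(d=8)
numerator = 300 * 120 * 200 * 200 = 1440000000
denominator = 10 * 4 * 10 * 12 * 20 * 8 = 768000
card(S) = 1440000000 / 768000 = 1875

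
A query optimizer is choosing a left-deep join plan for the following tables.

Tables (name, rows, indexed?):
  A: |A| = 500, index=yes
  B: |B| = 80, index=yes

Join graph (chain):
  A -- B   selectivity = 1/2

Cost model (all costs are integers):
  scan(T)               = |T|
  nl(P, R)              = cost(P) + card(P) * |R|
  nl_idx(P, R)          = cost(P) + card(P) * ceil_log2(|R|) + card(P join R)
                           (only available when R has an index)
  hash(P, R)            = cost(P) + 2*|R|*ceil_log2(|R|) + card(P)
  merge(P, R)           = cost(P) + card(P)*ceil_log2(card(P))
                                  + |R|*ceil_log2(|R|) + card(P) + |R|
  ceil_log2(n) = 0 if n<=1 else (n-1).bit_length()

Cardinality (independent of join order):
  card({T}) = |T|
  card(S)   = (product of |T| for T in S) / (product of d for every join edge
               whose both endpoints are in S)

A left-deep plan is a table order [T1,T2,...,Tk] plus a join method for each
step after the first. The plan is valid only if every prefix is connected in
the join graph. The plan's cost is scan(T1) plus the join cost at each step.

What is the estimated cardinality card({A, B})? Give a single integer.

20000

Tables in S: A(500), B(80)
Edges inside S: A-B(d=2)
numerator = 500 * 80 = 40000
denominator = 2 = 2
card(S) = 40000 / 2 = 20000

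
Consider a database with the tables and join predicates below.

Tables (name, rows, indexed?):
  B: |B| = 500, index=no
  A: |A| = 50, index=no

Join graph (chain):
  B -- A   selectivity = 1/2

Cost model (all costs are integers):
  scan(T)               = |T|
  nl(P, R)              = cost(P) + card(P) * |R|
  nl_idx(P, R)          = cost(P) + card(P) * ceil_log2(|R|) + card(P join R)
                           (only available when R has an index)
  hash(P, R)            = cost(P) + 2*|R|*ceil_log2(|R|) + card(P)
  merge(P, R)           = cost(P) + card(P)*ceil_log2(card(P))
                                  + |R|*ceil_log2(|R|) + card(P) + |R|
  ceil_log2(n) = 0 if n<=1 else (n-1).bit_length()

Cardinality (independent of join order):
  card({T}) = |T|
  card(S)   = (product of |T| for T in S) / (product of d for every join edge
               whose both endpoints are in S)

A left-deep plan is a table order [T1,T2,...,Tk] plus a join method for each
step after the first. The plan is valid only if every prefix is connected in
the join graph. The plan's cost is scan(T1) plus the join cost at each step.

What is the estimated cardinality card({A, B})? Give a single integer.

12500

Tables in S: A(50), B(500)
Edges inside S: B-A(d=2)
numerator = 50 * 500 = 25000
denominator = 2 = 2
card(S) = 25000 / 2 = 12500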